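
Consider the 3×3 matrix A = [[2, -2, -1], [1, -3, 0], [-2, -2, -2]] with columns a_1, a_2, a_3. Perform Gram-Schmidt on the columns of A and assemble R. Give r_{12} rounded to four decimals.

a_1 = (2, 1, -2); ‖a_1‖ = 3.0000, so q_1 = (0.6667, 0.3333, -0.6667).
r_{12} = q_1·a_2 = -1.0000.

r_{12} = -1.0000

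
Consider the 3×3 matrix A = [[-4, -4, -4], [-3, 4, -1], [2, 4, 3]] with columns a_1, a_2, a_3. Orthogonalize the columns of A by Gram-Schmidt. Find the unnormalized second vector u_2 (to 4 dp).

u_2 = (-2.3448, 5.2414, 3.1724)

a_1 = (-4, -3, 2); ‖a_1‖ = 5.3852, so q_1 = (-0.7428, -0.5571, 0.3714).
q_1·a_2 = (-0.7428)·(-4) + (-0.5571)·4 + 0.3714·4 = 2.2283.
u_2 = a_2 − 2.2283·q_1 = (-2.3448, 5.2414, 3.1724).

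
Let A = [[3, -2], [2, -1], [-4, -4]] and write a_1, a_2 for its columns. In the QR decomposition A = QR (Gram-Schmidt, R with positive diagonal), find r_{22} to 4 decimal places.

q_1 = a_1/‖a_1‖ = (3, 2, -4)/5.3852 = (0.5571, 0.3714, -0.7428).
r_{12} = q_1·a_2 = 1.4856.
u_2 = a_2 − 1.4856·q_1 = (-2.8276, -1.5517, -2.8966).
r_{22} = ‖u_2‖ = 4.3351.

r_{22} = 4.3351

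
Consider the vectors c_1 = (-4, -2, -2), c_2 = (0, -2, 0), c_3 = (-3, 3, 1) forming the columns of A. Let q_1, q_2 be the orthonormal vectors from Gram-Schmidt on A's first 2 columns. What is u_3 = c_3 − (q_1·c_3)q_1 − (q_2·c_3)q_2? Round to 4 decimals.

u_3 = (-1.0000, 0.0000, 2.0000)

c_1 = (-4, -2, -2); ‖c_1‖ = 4.8990, so q_1 = (-0.8165, -0.4082, -0.4082).
q_1·c_2 = (-0.8165)·0 + (-0.4082)·(-2) + (-0.4082)·0 = 0.8165.
u_2 = c_2 − 0.8165·q_1 = (0.6667, -1.6667, 0.3333).
‖u_2‖ = 1.8257, so q_2 = (0.3651, -0.9129, 0.1826).
q_1·c_3 = (-0.8165)·(-3) + (-0.4082)·3 + (-0.4082)·1 = 0.8165; q_2·c_3 = 0.3651·(-3) + (-0.9129)·3 + 0.1826·1 = -3.6515.
u_3 = c_3 − 0.8165·q_1 + 3.6515·q_2 = (-1.0000, 0.0000, 2.0000).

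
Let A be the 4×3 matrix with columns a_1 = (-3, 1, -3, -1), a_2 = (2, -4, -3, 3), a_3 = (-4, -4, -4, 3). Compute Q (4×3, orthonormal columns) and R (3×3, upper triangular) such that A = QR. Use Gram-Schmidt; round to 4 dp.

Q = [[-0.6708, 0.2295, -0.7051], [0.2236, -0.6230, -0.4069], [-0.6708, -0.5902, 0.4452], [-0.2236, 0.4591, 0.3728]], R = [[4.4721, -0.8944, 3.8013], [0.0000, 6.0992, 5.3122], [0.0000, 0.0000, 3.7856]]

a_1 = (-3, 1, -3, -1); ‖a_1‖ = 4.4721, so e_1 = (-0.6708, 0.2236, -0.6708, -0.2236).
e_1·a_2 = (-0.6708)·2 + 0.2236·(-4) + (-0.6708)·(-3) + (-0.2236)·3 = -0.8944.
u_2 = a_2 + 0.8944·e_1 = (1.4000, -3.8000, -3.6000, 2.8000).
‖u_2‖ = 6.0992, so e_2 = (0.2295, -0.6230, -0.5902, 0.4591).
e_1·a_3 = (-0.6708)·(-4) + 0.2236·(-4) + (-0.6708)·(-4) + (-0.2236)·3 = 3.8013; e_2·a_3 = 0.2295·(-4) + (-0.6230)·(-4) + (-0.5902)·(-4) + 0.4591·3 = 5.3122.
u_3 = a_3 − 3.8013·e_1 − 5.3122·e_2 = (-2.6694, -1.5403, 1.6855, 1.4113).
‖u_3‖ = 3.7856, so e_3 = (-0.7051, -0.4069, 0.4452, 0.3728).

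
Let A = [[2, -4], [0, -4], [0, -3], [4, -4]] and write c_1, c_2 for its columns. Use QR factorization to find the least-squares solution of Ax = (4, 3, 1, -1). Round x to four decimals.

e_1 = c_1/‖c_1‖ = (2, 0, 0, 4)/4.4721 = (0.4472, 0.0000, 0.0000, 0.8944).
r_{12} = e_1·c_2 = -5.3666.
u_2 = c_2 + 5.3666·e_1 = (-1.6000, -4.0000, -3.0000, 0.8000).
‖u_2‖ = 5.3104, so e_2 = (-0.3013, -0.7532, -0.5649, 0.1506).
Qᵀb = (0.8944, -4.1805).
Back-substitute: x_2 = -4.1805/5.3104 = -0.7872.
x_1 = (0.8944 + 5.3666·(-0.7872))/4.4721 = -0.7447.

x = (-0.7447, -0.7872)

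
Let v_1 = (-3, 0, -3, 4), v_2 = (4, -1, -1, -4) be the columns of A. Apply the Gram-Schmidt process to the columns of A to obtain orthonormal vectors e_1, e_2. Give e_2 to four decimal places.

e_1 = v_1/‖v_1‖ = (-3, 0, -3, 4)/5.8310 = (-0.5145, 0.0000, -0.5145, 0.6860).
r_{12} = e_1·v_2 = -4.2875.
u_2 = v_2 + 4.2875·e_1 = (1.7941, -1.0000, -3.2059, -1.0588).
‖u_2‖ = 3.9519, so e_2 = (0.4540, -0.2530, -0.8112, -0.2679).

e_2 = (0.4540, -0.2530, -0.8112, -0.2679)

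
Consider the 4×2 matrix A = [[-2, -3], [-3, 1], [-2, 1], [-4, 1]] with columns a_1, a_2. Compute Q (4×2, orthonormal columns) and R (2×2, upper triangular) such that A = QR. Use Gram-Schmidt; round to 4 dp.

Q = [[-0.3482, -0.9291], [-0.5222, 0.2124], [-0.3482, 0.2389], [-0.6963, 0.1858]], R = [[5.7446, -0.5222], [0.0000, 3.4245]]

a_1 = (-2, -3, -2, -4); ‖a_1‖ = 5.7446, so q_1 = (-0.3482, -0.5222, -0.3482, -0.6963).
q_1·a_2 = (-0.3482)·(-3) + (-0.5222)·1 + (-0.3482)·1 + (-0.6963)·1 = -0.5222.
u_2 = a_2 + 0.5222·q_1 = (-3.1818, 0.7273, 0.8182, 0.6364).
‖u_2‖ = 3.4245, so q_2 = (-0.9291, 0.2124, 0.2389, 0.1858).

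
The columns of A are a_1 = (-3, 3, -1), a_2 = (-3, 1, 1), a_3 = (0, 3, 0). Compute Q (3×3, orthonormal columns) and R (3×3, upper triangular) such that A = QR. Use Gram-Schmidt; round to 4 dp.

Q = [[-0.6882, -0.5869, 0.4264], [0.6882, -0.3424, 0.6396], [-0.2294, 0.7337, 0.6396]], R = [[4.3589, 2.5236, 2.0647], [0.0000, 2.1521, -1.0271], [0.0000, 0.0000, 1.9188]]

q_1 = a_1/‖a_1‖ = (-3, 3, -1)/4.3589 = (-0.6882, 0.6882, -0.2294).
r_{12} = q_1·a_2 = 2.5236.
u_2 = a_2 − 2.5236·q_1 = (-1.2632, -0.7368, 1.5789).
‖u_2‖ = 2.1521, so q_2 = (-0.5869, -0.3424, 0.7337).
r_{13} = q_1·a_3 = 2.0647; r_{23} = q_2·a_3 = -1.0271.
u_3 = a_3 − 2.0647·q_1 + 1.0271·q_2 = (0.8182, 1.2273, 1.2273).
‖u_3‖ = 1.9188, so q_3 = (0.4264, 0.6396, 0.6396).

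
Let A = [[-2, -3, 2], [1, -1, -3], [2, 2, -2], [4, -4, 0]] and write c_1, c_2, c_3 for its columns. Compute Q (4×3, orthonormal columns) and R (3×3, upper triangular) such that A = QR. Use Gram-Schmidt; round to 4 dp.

e_1 = c_1/‖c_1‖ = (-2, 1, 2, 4)/5.0000 = (-0.4000, 0.2000, 0.4000, 0.8000).
r_{12} = e_1·c_2 = -1.4000.
u_2 = c_2 + 1.4000·e_1 = (-3.5600, -0.7200, 2.5600, -2.8800).
‖u_2‖ = 5.2953, so e_2 = (-0.6723, -0.1360, 0.4834, -0.5439).
r_{13} = e_1·c_3 = -2.2000; r_{23} = e_2·c_3 = -1.9036.
u_3 = c_3 + 2.2000·e_1 + 1.9036·e_2 = (-0.1598, -2.8188, -0.1997, 0.7247).
‖u_3‖ = 2.9217, so e_3 = (-0.0547, -0.9648, -0.0684, 0.2480).

Q = [[-0.4000, -0.6723, -0.0547], [0.2000, -0.1360, -0.9648], [0.4000, 0.4834, -0.0684], [0.8000, -0.5439, 0.2480]], R = [[5.0000, -1.4000, -2.2000], [0.0000, 5.2953, -1.9036], [0.0000, 0.0000, 2.9217]]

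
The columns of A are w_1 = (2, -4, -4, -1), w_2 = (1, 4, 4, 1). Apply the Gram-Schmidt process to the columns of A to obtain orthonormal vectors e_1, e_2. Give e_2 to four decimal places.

e_2 = (0.9444, 0.2289, 0.2289, 0.0572)

w_1 = (2, -4, -4, -1); ‖w_1‖ = 6.0828, so e_1 = (0.3288, -0.6576, -0.6576, -0.1644).
e_1·w_2 = 0.3288·1 + (-0.6576)·4 + (-0.6576)·4 + (-0.1644)·1 = -5.0964.
u_2 = w_2 + 5.0964·e_1 = (2.6757, 0.6486, 0.6486, 0.1622).
‖u_2‖ = 2.8332, so e_2 = (0.9444, 0.2289, 0.2289, 0.0572).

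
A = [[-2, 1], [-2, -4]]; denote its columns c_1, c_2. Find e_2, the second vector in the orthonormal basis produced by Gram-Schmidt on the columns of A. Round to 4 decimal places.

e_2 = (0.7071, -0.7071)

c_1 = (-2, -2); ‖c_1‖ = 2.8284, so e_1 = (-0.7071, -0.7071).
e_1·c_2 = (-0.7071)·1 + (-0.7071)·(-4) = 2.1213.
u_2 = c_2 − 2.1213·e_1 = (2.5000, -2.5000).
‖u_2‖ = 3.5355, so e_2 = (0.7071, -0.7071).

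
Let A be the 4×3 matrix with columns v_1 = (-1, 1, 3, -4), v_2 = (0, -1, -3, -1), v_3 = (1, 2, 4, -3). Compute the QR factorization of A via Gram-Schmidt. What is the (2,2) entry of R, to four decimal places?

r_{22} = 3.1091

e_1 = v_1/‖v_1‖ = (-1, 1, 3, -4)/5.1962 = (-0.1925, 0.1925, 0.5774, -0.7698).
r_{12} = e_1·v_2 = -1.1547.
u_2 = v_2 + 1.1547·e_1 = (-0.2222, -0.7778, -2.3333, -1.8889).
r_{22} = ‖u_2‖ = 3.1091.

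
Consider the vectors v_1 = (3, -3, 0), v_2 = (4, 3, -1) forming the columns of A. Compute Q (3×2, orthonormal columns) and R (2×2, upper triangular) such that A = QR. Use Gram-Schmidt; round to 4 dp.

v_1 = (3, -3, 0); ‖v_1‖ = 4.2426, so e_1 = (0.7071, -0.7071, 0.0000).
e_1·v_2 = 0.7071·4 + (-0.7071)·3 + 0.0000·(-1) = 0.7071.
u_2 = v_2 − 0.7071·e_1 = (3.5000, 3.5000, -1.0000).
‖u_2‖ = 5.0498, so e_2 = (0.6931, 0.6931, -0.1980).

Q = [[0.7071, 0.6931], [-0.7071, 0.6931], [0.0000, -0.1980]], R = [[4.2426, 0.7071], [0.0000, 5.0498]]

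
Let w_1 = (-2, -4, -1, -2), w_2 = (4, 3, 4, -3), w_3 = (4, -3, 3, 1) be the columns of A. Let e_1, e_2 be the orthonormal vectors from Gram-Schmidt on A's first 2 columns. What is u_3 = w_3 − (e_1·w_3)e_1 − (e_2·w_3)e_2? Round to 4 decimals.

u_3 = (2.8639, -3.2095, 1.6069, 2.7516)

e_1 = w_1/‖w_1‖ = (-2, -4, -1, -2)/5.0000 = (-0.4000, -0.8000, -0.2000, -0.4000).
r_{12} = e_1·w_2 = -3.6000.
u_2 = w_2 + 3.6000·e_1 = (2.5600, 0.1200, 3.2800, -4.4400).
‖u_2‖ = 6.0860, so e_2 = (0.4206, 0.0197, 0.5389, -0.7295).
r_{13} = e_1·w_3 = -0.2000; r_{23} = e_2·w_3 = 2.5107.
u_3 = w_3 + 0.2000·e_1 − 2.5107·e_2 = (2.8639, -3.2095, 1.6069, 2.7516).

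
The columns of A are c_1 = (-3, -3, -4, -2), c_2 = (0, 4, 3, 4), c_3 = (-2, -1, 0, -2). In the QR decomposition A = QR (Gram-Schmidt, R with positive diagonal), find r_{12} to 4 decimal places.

c_1 = (-3, -3, -4, -2); ‖c_1‖ = 6.1644, so q_1 = (-0.4867, -0.4867, -0.6489, -0.3244).
r_{12} = q_1·c_2 = -5.1911.

r_{12} = -5.1911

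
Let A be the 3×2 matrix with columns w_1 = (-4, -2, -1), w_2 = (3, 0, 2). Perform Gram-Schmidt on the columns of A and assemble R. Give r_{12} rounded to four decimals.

q_1 = w_1/‖w_1‖ = (-4, -2, -1)/4.5826 = (-0.8729, -0.4364, -0.2182).
r_{12} = q_1·w_2 = -3.0551.

r_{12} = -3.0551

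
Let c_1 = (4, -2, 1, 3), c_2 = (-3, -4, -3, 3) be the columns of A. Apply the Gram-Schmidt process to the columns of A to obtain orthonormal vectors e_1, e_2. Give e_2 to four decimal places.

e_2 = (-0.4989, -0.5906, -0.4684, 0.4277)

c_1 = (4, -2, 1, 3); ‖c_1‖ = 5.4772, so e_1 = (0.7303, -0.3651, 0.1826, 0.5477).
e_1·c_2 = 0.7303·(-3) + (-0.3651)·(-4) + 0.1826·(-3) + 0.5477·3 = 0.3651.
u_2 = c_2 − 0.3651·e_1 = (-3.2667, -3.8667, -3.0667, 2.8000).
‖u_2‖ = 6.5473, so e_2 = (-0.4989, -0.5906, -0.4684, 0.4277).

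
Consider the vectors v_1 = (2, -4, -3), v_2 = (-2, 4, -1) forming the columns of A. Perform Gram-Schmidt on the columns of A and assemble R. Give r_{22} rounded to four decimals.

v_1 = (2, -4, -3); ‖v_1‖ = 5.3852, so q_1 = (0.3714, -0.7428, -0.5571).
q_1·v_2 = 0.3714·(-2) + (-0.7428)·4 + (-0.5571)·(-1) = -3.1568.
u_2 = v_2 + 3.1568·q_1 = (-0.8276, 1.6552, -2.7586).
r_{22} = ‖u_2‖ = 3.3218.

r_{22} = 3.3218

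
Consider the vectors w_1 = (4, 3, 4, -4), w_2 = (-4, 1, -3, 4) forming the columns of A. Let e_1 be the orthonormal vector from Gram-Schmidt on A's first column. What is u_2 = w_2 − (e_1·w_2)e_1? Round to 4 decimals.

u_2 = (-1.1228, 3.1579, -0.1228, 1.1228)

w_1 = (4, 3, 4, -4); ‖w_1‖ = 7.5498, so e_1 = (0.5298, 0.3974, 0.5298, -0.5298).
e_1·w_2 = 0.5298·(-4) + 0.3974·1 + 0.5298·(-3) + (-0.5298)·4 = -5.4306.
u_2 = w_2 + 5.4306·e_1 = (-1.1228, 3.1579, -0.1228, 1.1228).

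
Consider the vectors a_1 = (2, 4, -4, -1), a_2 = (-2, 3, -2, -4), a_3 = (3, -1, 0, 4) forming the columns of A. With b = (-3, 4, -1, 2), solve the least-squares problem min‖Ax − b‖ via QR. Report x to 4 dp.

a_1 = (2, 4, -4, -1); ‖a_1‖ = 6.0828, so e_1 = (0.3288, 0.6576, -0.6576, -0.1644).
e_1·a_2 = 0.3288·(-2) + 0.6576·3 + (-0.6576)·(-2) + (-0.1644)·(-4) = 3.2880.
u_2 = a_2 − 3.2880·e_1 = (-3.0811, 0.8378, 0.1622, -3.4595).
‖u_2‖ = 4.7105, so e_2 = (-0.6541, 0.1779, 0.0344, -0.7344).
e_1·a_3 = 0.3288·3 + 0.6576·(-1) + (-0.6576)·0 + (-0.1644)·4 = -0.3288; e_2·a_3 = (-0.6541)·3 + 0.1779·(-1) + 0.0344·0 + (-0.7344)·4 = -5.0777.
u_3 = a_3 + 0.3288·e_1 + 5.0777·e_2 = (-0.2132, 0.1194, -0.0414, 0.2168).
‖u_3‖ = 0.3292, so e_3 = (-0.6474, 0.3625, -0.1258, 0.6585).
Qᵀb = (1.9728, 1.1705, 4.8351).
Back-substitute: x_3 = 4.8351/0.3292 = 14.6854.
x_2 = (1.1705 + 5.0777·14.6854)/4.7105 = 16.0787.
x_1 = (1.9728 − 3.2880·16.0787 + 0.3288·14.6854)/6.0828 = -7.5730.

x = (-7.5730, 16.0787, 14.6854)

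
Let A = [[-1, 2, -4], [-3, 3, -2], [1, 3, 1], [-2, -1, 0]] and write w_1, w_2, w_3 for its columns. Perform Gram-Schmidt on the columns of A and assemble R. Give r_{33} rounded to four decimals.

e_1 = w_1/‖w_1‖ = (-1, -3, 1, -2)/3.8730 = (-0.2582, -0.7746, 0.2582, -0.5164).
r_{12} = e_1·w_2 = -1.5492.
u_2 = w_2 + 1.5492·e_1 = (1.6000, 1.8000, 3.4000, -1.8000).
‖u_2‖ = 4.5387, so e_2 = (0.3525, 0.3966, 0.7491, -0.3966).
r_{13} = e_1·w_3 = 2.8402; r_{23} = e_2·w_3 = -1.4542.
u_3 = w_3 − 2.8402·e_1 + 1.4542·e_2 = (-2.7540, 0.7767, 1.3560, 0.8900).
r_{33} = ‖u_3‖ = 3.2892.

r_{33} = 3.2892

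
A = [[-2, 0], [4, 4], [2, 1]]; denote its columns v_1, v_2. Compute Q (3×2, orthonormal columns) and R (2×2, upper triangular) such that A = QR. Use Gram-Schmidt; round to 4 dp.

Q = [[-0.4082, 0.8018], [0.8165, 0.5345], [0.4082, -0.2673]], R = [[4.8990, 3.6742], [0.0000, 1.8708]]

v_1 = (-2, 4, 2); ‖v_1‖ = 4.8990, so e_1 = (-0.4082, 0.8165, 0.4082).
e_1·v_2 = (-0.4082)·0 + 0.8165·4 + 0.4082·1 = 3.6742.
u_2 = v_2 − 3.6742·e_1 = (1.5000, 1.0000, -0.5000).
‖u_2‖ = 1.8708, so e_2 = (0.8018, 0.5345, -0.2673).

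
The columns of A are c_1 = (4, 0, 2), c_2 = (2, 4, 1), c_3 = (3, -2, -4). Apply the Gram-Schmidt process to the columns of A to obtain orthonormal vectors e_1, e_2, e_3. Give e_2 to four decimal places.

e_2 = (0.0000, 1.0000, 0.0000)

e_1 = c_1/‖c_1‖ = (4, 0, 2)/4.4721 = (0.8944, 0.0000, 0.4472).
r_{12} = e_1·c_2 = 2.2361.
u_2 = c_2 − 2.2361·e_1 = (0.0000, 4.0000, 0.0000).
‖u_2‖ = 4.0000, so e_2 = (0.0000, 1.0000, 0.0000).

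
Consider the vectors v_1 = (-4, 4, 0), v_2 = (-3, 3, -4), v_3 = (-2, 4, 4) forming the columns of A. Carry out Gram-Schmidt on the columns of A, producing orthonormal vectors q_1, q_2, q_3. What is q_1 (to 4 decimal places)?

q_1 = (-0.7071, 0.7071, 0.0000)

q_1 = v_1/‖v_1‖ = (-4, 4, 0)/5.6569 = (-0.7071, 0.7071, 0.0000).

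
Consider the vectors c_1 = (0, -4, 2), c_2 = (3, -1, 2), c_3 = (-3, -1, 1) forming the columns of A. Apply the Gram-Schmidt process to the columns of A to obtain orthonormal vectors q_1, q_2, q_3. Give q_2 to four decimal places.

c_1 = (0, -4, 2); ‖c_1‖ = 4.4721, so q_1 = (0.0000, -0.8944, 0.4472).
q_1·c_2 = 0.0000·3 + (-0.8944)·(-1) + 0.4472·2 = 1.7889.
u_2 = c_2 − 1.7889·q_1 = (3.0000, 0.6000, 1.2000).
‖u_2‖ = 3.2863, so q_2 = (0.9129, 0.1826, 0.3651).

q_2 = (0.9129, 0.1826, 0.3651)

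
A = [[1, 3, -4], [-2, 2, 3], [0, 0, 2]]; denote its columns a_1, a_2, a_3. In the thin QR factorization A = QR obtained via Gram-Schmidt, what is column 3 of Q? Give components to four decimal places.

e_1 = a_1/‖a_1‖ = (1, -2, 0)/2.2361 = (0.4472, -0.8944, 0.0000).
r_{12} = e_1·a_2 = -0.4472.
u_2 = a_2 + 0.4472·e_1 = (3.2000, 1.6000, 0.0000).
‖u_2‖ = 3.5777, so e_2 = (0.8944, 0.4472, 0.0000).
r_{13} = e_1·a_3 = -4.4721; r_{23} = e_2·a_3 = -2.2361.
u_3 = a_3 + 4.4721·e_1 + 2.2361·e_2 = (0.0000, 0.0000, 2.0000).
‖u_3‖ = 2.0000, so e_3 = (0.0000, 0.0000, 1.0000).

e_3 = (0.0000, 0.0000, 1.0000)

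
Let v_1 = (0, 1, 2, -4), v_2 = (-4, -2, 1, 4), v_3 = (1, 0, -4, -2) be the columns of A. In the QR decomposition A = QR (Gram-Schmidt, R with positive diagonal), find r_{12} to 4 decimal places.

q_1 = v_1/‖v_1‖ = (0, 1, 2, -4)/4.5826 = (0.0000, 0.2182, 0.4364, -0.8729).
r_{12} = q_1·v_2 = -3.4915.

r_{12} = -3.4915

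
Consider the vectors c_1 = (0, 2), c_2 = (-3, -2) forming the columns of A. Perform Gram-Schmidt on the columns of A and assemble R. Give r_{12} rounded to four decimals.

c_1 = (0, 2); ‖c_1‖ = 2.0000, so e_1 = (0.0000, 1.0000).
r_{12} = e_1·c_2 = -2.0000.

r_{12} = -2.0000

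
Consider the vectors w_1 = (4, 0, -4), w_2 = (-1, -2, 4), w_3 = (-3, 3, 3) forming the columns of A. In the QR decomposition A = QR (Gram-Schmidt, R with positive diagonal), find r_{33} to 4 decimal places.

r_{33} = 2.1828

w_1 = (4, 0, -4); ‖w_1‖ = 5.6569, so q_1 = (0.7071, 0.0000, -0.7071).
q_1·w_2 = 0.7071·(-1) + 0.0000·(-2) + (-0.7071)·4 = -3.5355.
u_2 = w_2 + 3.5355·q_1 = (1.5000, -2.0000, 1.5000).
‖u_2‖ = 2.9155, so q_2 = (0.5145, -0.6860, 0.5145).
q_1·w_3 = 0.7071·(-3) + 0.0000·3 + (-0.7071)·3 = -4.2426; q_2·w_3 = 0.5145·(-3) + (-0.6860)·3 + 0.5145·3 = -2.0580.
u_3 = w_3 + 4.2426·q_1 + 2.0580·q_2 = (1.0588, 1.5882, 1.0588).
r_{33} = ‖u_3‖ = 2.1828.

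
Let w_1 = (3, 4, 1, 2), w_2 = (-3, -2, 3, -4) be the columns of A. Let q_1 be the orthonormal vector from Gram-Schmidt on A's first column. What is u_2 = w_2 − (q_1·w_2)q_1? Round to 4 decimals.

u_2 = (-0.8000, 0.9333, 3.7333, -2.5333)

q_1 = w_1/‖w_1‖ = (3, 4, 1, 2)/5.4772 = (0.5477, 0.7303, 0.1826, 0.3651).
r_{12} = q_1·w_2 = -4.0166.
u_2 = w_2 + 4.0166·q_1 = (-0.8000, 0.9333, 3.7333, -2.5333).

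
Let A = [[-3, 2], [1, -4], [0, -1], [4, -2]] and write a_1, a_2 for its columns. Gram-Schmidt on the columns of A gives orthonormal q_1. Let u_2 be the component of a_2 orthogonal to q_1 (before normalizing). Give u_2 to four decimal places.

a_1 = (-3, 1, 0, 4); ‖a_1‖ = 5.0990, so q_1 = (-0.5883, 0.1961, 0.0000, 0.7845).
q_1·a_2 = (-0.5883)·2 + 0.1961·(-4) + 0.0000·(-1) + 0.7845·(-2) = -3.5301.
u_2 = a_2 + 3.5301·q_1 = (-0.0769, -3.3077, -1.0000, 0.7692).

u_2 = (-0.0769, -3.3077, -1.0000, 0.7692)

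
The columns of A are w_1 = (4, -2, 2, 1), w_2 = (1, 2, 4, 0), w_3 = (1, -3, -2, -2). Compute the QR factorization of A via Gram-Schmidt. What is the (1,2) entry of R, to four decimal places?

r_{12} = 1.6000

w_1 = (4, -2, 2, 1); ‖w_1‖ = 5.0000, so q_1 = (0.8000, -0.4000, 0.4000, 0.2000).
r_{12} = q_1·w_2 = 1.6000.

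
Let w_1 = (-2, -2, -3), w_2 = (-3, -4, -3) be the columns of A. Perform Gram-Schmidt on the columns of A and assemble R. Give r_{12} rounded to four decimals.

w_1 = (-2, -2, -3); ‖w_1‖ = 4.1231, so e_1 = (-0.4851, -0.4851, -0.7276).
r_{12} = e_1·w_2 = 5.5783.

r_{12} = 5.5783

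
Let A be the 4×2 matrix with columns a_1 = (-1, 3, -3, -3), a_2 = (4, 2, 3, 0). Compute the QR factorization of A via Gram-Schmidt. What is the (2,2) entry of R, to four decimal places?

e_1 = a_1/‖a_1‖ = (-1, 3, -3, -3)/5.2915 = (-0.1890, 0.5669, -0.5669, -0.5669).
r_{12} = e_1·a_2 = -1.3229.
u_2 = a_2 + 1.3229·e_1 = (3.7500, 2.7500, 2.2500, -0.7500).
r_{22} = ‖u_2‖ = 5.2202.

r_{22} = 5.2202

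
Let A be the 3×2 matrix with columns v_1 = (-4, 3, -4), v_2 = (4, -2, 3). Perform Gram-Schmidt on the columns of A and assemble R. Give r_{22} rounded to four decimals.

v_1 = (-4, 3, -4); ‖v_1‖ = 6.4031, so q_1 = (-0.6247, 0.4685, -0.6247).
q_1·v_2 = (-0.6247)·4 + 0.4685·(-2) + (-0.6247)·3 = -5.3099.
u_2 = v_2 + 5.3099·q_1 = (0.6829, 0.4878, -0.3171).
r_{22} = ‖u_2‖ = 0.8971.

r_{22} = 0.8971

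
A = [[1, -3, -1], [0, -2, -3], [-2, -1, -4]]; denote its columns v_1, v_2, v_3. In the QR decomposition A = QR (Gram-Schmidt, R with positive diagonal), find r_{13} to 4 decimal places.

v_1 = (1, 0, -2); ‖v_1‖ = 2.2361, so q_1 = (0.4472, 0.0000, -0.8944).
r_{13} = q_1·v_3 = 3.1305.

r_{13} = 3.1305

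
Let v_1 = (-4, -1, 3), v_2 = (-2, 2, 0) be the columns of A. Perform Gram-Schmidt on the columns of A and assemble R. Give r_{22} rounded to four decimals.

r_{22} = 2.5720

v_1 = (-4, -1, 3); ‖v_1‖ = 5.0990, so q_1 = (-0.7845, -0.1961, 0.5883).
q_1·v_2 = (-0.7845)·(-2) + (-0.1961)·2 + 0.5883·0 = 1.1767.
u_2 = v_2 − 1.1767·q_1 = (-1.0769, 2.2308, -0.6923).
r_{22} = ‖u_2‖ = 2.5720.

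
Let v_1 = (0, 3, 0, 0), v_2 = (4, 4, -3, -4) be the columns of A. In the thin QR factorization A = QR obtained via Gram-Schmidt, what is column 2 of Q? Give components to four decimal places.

q_2 = (0.6247, 0.0000, -0.4685, -0.6247)

v_1 = (0, 3, 0, 0); ‖v_1‖ = 3.0000, so q_1 = (0.0000, 1.0000, 0.0000, 0.0000).
q_1·v_2 = 0.0000·4 + 1.0000·4 + 0.0000·(-3) + 0.0000·(-4) = 4.0000.
u_2 = v_2 − 4.0000·q_1 = (4.0000, 0.0000, -3.0000, -4.0000).
‖u_2‖ = 6.4031, so q_2 = (0.6247, 0.0000, -0.4685, -0.6247).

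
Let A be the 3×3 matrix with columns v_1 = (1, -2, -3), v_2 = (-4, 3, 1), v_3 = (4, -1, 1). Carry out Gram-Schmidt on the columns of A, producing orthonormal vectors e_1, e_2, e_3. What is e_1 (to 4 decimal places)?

e_1 = (0.2673, -0.5345, -0.8018)

v_1 = (1, -2, -3); ‖v_1‖ = 3.7417, so e_1 = (0.2673, -0.5345, -0.8018).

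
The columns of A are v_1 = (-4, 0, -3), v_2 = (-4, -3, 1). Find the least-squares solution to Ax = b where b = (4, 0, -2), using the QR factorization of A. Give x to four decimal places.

v_1 = (-4, 0, -3); ‖v_1‖ = 5.0000, so q_1 = (-0.8000, 0.0000, -0.6000).
q_1·v_2 = (-0.8000)·(-4) + 0.0000·(-3) + (-0.6000)·1 = 2.6000.
u_2 = v_2 − 2.6000·q_1 = (-1.9200, -3.0000, 2.5600).
‖u_2‖ = 4.3863, so q_2 = (-0.4377, -0.6839, 0.5836).
Qᵀb = (-2.0000, -2.9181).
Back-substitute: x_2 = -2.9181/4.3863 = -0.6653.
x_1 = (-2.0000 − 2.6000·(-0.6653))/5.0000 = -0.0541.

x = (-0.0541, -0.6653)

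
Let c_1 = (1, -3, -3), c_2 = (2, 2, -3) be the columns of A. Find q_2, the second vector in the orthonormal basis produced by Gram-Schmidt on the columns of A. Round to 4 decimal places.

q_2 = (0.4386, 0.7044, -0.5582)

c_1 = (1, -3, -3); ‖c_1‖ = 4.3589, so q_1 = (0.2294, -0.6882, -0.6882).
q_1·c_2 = 0.2294·2 + (-0.6882)·2 + (-0.6882)·(-3) = 1.1471.
u_2 = c_2 − 1.1471·q_1 = (1.7368, 2.7895, -2.2105).
‖u_2‖ = 3.9603, so q_2 = (0.4386, 0.7044, -0.5582).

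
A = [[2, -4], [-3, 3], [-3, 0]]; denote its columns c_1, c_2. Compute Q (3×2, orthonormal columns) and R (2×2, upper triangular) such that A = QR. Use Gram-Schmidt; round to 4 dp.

e_1 = c_1/‖c_1‖ = (2, -3, -3)/4.6904 = (0.4264, -0.6396, -0.6396).
r_{12} = e_1·c_2 = -3.6244.
u_2 = c_2 + 3.6244·e_1 = (-2.4545, 0.6818, -2.3182).
‖u_2‖ = 3.4444, so e_2 = (-0.7126, 0.1980, -0.6730).

Q = [[0.4264, -0.7126], [-0.6396, 0.1980], [-0.6396, -0.6730]], R = [[4.6904, -3.6244], [0.0000, 3.4444]]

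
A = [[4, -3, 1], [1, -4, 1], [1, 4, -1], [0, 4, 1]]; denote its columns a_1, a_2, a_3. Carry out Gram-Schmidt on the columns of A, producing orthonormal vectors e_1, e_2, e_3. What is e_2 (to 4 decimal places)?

a_1 = (4, 1, 1, 0); ‖a_1‖ = 4.2426, so e_1 = (0.9428, 0.2357, 0.2357, 0.0000).
e_1·a_2 = 0.9428·(-3) + 0.2357·(-4) + 0.2357·4 + 0.0000·4 = -2.8284.
u_2 = a_2 + 2.8284·e_1 = (-0.3333, -3.3333, 4.6667, 4.0000).
‖u_2‖ = 7.0000, so e_2 = (-0.0476, -0.4762, 0.6667, 0.5714).

e_2 = (-0.0476, -0.4762, 0.6667, 0.5714)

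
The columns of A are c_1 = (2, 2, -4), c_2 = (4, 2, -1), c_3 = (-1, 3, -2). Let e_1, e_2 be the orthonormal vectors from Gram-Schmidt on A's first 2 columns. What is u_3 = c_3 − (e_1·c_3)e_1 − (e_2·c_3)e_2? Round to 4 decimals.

u_3 = (-0.9677, 2.2581, 0.6452)

c_1 = (2, 2, -4); ‖c_1‖ = 4.8990, so e_1 = (0.4082, 0.4082, -0.8165).
e_1·c_2 = 0.4082·4 + 0.4082·2 + (-0.8165)·(-1) = 3.2660.
u_2 = c_2 − 3.2660·e_1 = (2.6667, 0.6667, 1.6667).
‖u_2‖ = 3.2146, so e_2 = (0.8296, 0.2074, 0.5185).
e_1·c_3 = 0.4082·(-1) + 0.4082·3 + (-0.8165)·(-2) = 2.4495; e_2·c_3 = 0.8296·(-1) + 0.2074·3 + 0.5185·(-2) = -1.2443.
u_3 = c_3 − 2.4495·e_1 + 1.2443·e_2 = (-0.9677, 2.2581, 0.6452).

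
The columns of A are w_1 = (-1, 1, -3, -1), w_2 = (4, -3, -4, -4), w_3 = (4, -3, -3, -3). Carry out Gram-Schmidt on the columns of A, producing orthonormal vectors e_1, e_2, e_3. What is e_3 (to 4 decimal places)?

e_3 = (0.3387, -0.0968, -0.4234, 0.8347)

w_1 = (-1, 1, -3, -1); ‖w_1‖ = 3.4641, so e_1 = (-0.2887, 0.2887, -0.8660, -0.2887).
e_1·w_2 = (-0.2887)·4 + 0.2887·(-3) + (-0.8660)·(-4) + (-0.2887)·(-4) = 2.5981.
u_2 = w_2 − 2.5981·e_1 = (4.7500, -3.7500, -1.7500, -3.2500).
‖u_2‖ = 7.0887, so e_2 = (0.6701, -0.5290, -0.2469, -0.4585).
e_1·w_3 = (-0.2887)·4 + 0.2887·(-3) + (-0.8660)·(-3) + (-0.2887)·(-3) = 1.4434; e_2·w_3 = 0.6701·4 + (-0.5290)·(-3) + (-0.2469)·(-3) + (-0.4585)·(-3) = 6.3834.
u_3 = w_3 − 1.4434·e_1 − 6.3834·e_2 = (0.1393, -0.0398, -0.1741, 0.3433).
‖u_3‖ = 0.4113, so e_3 = (0.3387, -0.0968, -0.4234, 0.8347).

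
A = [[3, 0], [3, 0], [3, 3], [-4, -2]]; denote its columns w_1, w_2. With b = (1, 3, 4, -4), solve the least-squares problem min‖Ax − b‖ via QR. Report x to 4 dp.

x = (0.6667, 0.6667)

q_1 = w_1/‖w_1‖ = (3, 3, 3, -4)/6.5574 = (0.4575, 0.4575, 0.4575, -0.6100).
r_{12} = q_1·w_2 = 2.5925.
u_2 = w_2 − 2.5925·q_1 = (-1.1860, -1.1860, 1.8140, -0.4186).
‖u_2‖ = 2.5058, so q_2 = (-0.4733, -0.4733, 0.7239, -0.1671).
Qᵀb = (6.0999, 1.6705).
Back-substitute: x_2 = 1.6705/2.5058 = 0.6667.
x_1 = (6.0999 − 2.5925·0.6667)/6.5574 = 0.6667.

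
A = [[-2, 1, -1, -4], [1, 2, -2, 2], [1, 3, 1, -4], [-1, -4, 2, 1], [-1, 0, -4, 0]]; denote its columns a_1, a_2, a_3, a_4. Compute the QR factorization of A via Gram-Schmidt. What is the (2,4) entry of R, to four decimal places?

e_1 = a_1/‖a_1‖ = (-2, 1, 1, -1, -1)/2.8284 = (-0.7071, 0.3536, 0.3536, -0.3536, -0.3536).
r_{12} = e_1·a_2 = 2.4749.
u_2 = a_2 − 2.4749·e_1 = (2.7500, 1.1250, 2.1250, -3.1250, 0.8750).
‖u_2‖ = 4.8862, so e_2 = (0.5628, 0.2302, 0.4349, -0.6396, 0.1791).
r_{24} = e_2·a_4 = -4.1699.

r_{24} = -4.1699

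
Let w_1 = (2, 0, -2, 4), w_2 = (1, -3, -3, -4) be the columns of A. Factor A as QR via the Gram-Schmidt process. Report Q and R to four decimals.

Q = [[0.4082, 0.2931], [0.0000, -0.5276], [-0.4082, -0.6448], [0.8165, -0.4690]], R = [[4.8990, -1.6330], [0.0000, 5.6862]]

w_1 = (2, 0, -2, 4); ‖w_1‖ = 4.8990, so q_1 = (0.4082, 0.0000, -0.4082, 0.8165).
q_1·w_2 = 0.4082·1 + 0.0000·(-3) + (-0.4082)·(-3) + 0.8165·(-4) = -1.6330.
u_2 = w_2 + 1.6330·q_1 = (1.6667, -3.0000, -3.6667, -2.6667).
‖u_2‖ = 5.6862, so q_2 = (0.2931, -0.5276, -0.6448, -0.4690).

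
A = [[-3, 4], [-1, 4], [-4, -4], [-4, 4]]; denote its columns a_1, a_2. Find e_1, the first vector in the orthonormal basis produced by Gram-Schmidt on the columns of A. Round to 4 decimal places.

a_1 = (-3, -1, -4, -4); ‖a_1‖ = 6.4807, so e_1 = (-0.4629, -0.1543, -0.6172, -0.6172).

e_1 = (-0.4629, -0.1543, -0.6172, -0.6172)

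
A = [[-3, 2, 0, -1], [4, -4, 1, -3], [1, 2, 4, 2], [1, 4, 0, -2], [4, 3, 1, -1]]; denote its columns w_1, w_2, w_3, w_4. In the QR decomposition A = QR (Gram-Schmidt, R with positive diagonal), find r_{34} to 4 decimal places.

r_{34} = 2.0099

w_1 = (-3, 4, 1, 1, 4); ‖w_1‖ = 6.5574, so q_1 = (-0.4575, 0.6100, 0.1525, 0.1525, 0.6100).
q_1·w_2 = (-0.4575)·2 + 0.6100·(-4) + 0.1525·2 + 0.1525·4 + 0.6100·3 = -0.6100.
u_2 = w_2 + 0.6100·q_1 = (1.7209, -3.6279, 2.0930, 4.0930, 3.3721).
‖u_2‖ = 6.9734, so q_2 = (0.2468, -0.5203, 0.3001, 0.5870, 0.4836).
q_1·w_3 = (-0.4575)·0 + 0.6100·1 + 0.1525·4 + 0.1525·0 + 0.6100·1 = 1.8300; q_2·w_3 = 0.2468·0 + (-0.5203)·1 + 0.3001·4 + 0.5870·0 + 0.4836·1 = 1.1639.
u_3 = w_3 − 1.8300·q_1 − 1.1639·q_2 = (0.5500, 0.4892, 3.3716, -0.9622, -0.6791).
‖u_3‖ = 3.6464, so q_3 = (0.1508, 0.1342, 0.9246, -0.2639, -0.1862).
r_{34} = q_3·w_4 = 2.0099.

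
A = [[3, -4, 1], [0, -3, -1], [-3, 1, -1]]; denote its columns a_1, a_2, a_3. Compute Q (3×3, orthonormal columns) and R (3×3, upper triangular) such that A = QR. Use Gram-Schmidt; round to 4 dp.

q_1 = a_1/‖a_1‖ = (3, 0, -3)/4.2426 = (0.7071, 0.0000, -0.7071).
r_{12} = q_1·a_2 = -3.5355.
u_2 = a_2 + 3.5355·q_1 = (-1.5000, -3.0000, -1.5000).
‖u_2‖ = 3.6742, so q_2 = (-0.4082, -0.8165, -0.4082).
r_{13} = q_1·a_3 = 1.4142; r_{23} = q_2·a_3 = 0.8165.
u_3 = a_3 − 1.4142·q_1 − 0.8165·q_2 = (0.3333, -0.3333, 0.3333).
‖u_3‖ = 0.5774, so q_3 = (0.5774, -0.5774, 0.5774).

Q = [[0.7071, -0.4082, 0.5774], [0.0000, -0.8165, -0.5774], [-0.7071, -0.4082, 0.5774]], R = [[4.2426, -3.5355, 1.4142], [0.0000, 3.6742, 0.8165], [0.0000, 0.0000, 0.5774]]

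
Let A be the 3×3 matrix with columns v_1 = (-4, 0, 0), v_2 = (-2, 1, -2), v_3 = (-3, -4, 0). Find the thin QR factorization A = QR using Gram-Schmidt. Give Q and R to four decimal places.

v_1 = (-4, 0, 0); ‖v_1‖ = 4.0000, so q_1 = (-1.0000, 0.0000, 0.0000).
q_1·v_2 = (-1.0000)·(-2) + 0.0000·1 + 0.0000·(-2) = 2.0000.
u_2 = v_2 − 2.0000·q_1 = (0.0000, 1.0000, -2.0000).
‖u_2‖ = 2.2361, so q_2 = (0.0000, 0.4472, -0.8944).
q_1·v_3 = (-1.0000)·(-3) + 0.0000·(-4) + 0.0000·0 = 3.0000; q_2·v_3 = 0.0000·(-3) + 0.4472·(-4) + (-0.8944)·0 = -1.7889.
u_3 = v_3 − 3.0000·q_1 + 1.7889·q_2 = (0.0000, -3.2000, -1.6000).
‖u_3‖ = 3.5777, so q_3 = (0.0000, -0.8944, -0.4472).

Q = [[-1.0000, 0.0000, 0.0000], [0.0000, 0.4472, -0.8944], [0.0000, -0.8944, -0.4472]], R = [[4.0000, 2.0000, 3.0000], [0.0000, 2.2361, -1.7889], [0.0000, 0.0000, 3.5777]]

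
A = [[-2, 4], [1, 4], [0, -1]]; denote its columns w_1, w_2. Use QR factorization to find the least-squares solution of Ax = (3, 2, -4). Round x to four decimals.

x = (-0.2416, 0.6980)

q_1 = w_1/‖w_1‖ = (-2, 1, 0)/2.2361 = (-0.8944, 0.4472, 0.0000).
r_{12} = q_1·w_2 = -1.7889.
u_2 = w_2 + 1.7889·q_1 = (2.4000, 4.8000, -1.0000).
‖u_2‖ = 5.4589, so q_2 = (0.4396, 0.8793, -0.1832).
Qᵀb = (-1.7889, 3.8103).
Back-substitute: x_2 = 3.8103/5.4589 = 0.6980.
x_1 = (-1.7889 + 1.7889·0.6980)/2.2361 = -0.2416.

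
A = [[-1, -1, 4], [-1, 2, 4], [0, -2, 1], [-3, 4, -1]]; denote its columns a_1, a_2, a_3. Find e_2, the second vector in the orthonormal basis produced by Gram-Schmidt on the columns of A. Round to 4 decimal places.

e_2 = (-0.7028, 0.2636, -0.6443, 0.1464)

e_1 = a_1/‖a_1‖ = (-1, -1, 0, -3)/3.3166 = (-0.3015, -0.3015, 0.0000, -0.9045).
r_{12} = e_1·a_2 = -3.9196.
u_2 = a_2 + 3.9196·e_1 = (-2.1818, 0.8182, -2.0000, 0.4545).
‖u_2‖ = 3.1042, so e_2 = (-0.7028, 0.2636, -0.6443, 0.1464).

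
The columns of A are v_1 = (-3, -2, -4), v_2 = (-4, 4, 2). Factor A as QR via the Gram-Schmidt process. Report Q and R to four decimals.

q_1 = v_1/‖v_1‖ = (-3, -2, -4)/5.3852 = (-0.5571, -0.3714, -0.7428).
r_{12} = q_1·v_2 = -0.7428.
u_2 = v_2 + 0.7428·q_1 = (-4.4138, 3.7241, 1.4483).
‖u_2‖ = 5.9538, so q_2 = (-0.7413, 0.6255, 0.2433).

Q = [[-0.5571, -0.7413], [-0.3714, 0.6255], [-0.7428, 0.2433]], R = [[5.3852, -0.7428], [0.0000, 5.9538]]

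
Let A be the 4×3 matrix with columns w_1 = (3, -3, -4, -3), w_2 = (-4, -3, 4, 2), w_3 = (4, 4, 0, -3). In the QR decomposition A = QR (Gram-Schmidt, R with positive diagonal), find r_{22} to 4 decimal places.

w_1 = (3, -3, -4, -3); ‖w_1‖ = 6.5574, so e_1 = (0.4575, -0.4575, -0.6100, -0.4575).
e_1·w_2 = 0.4575·(-4) + (-0.4575)·(-3) + (-0.6100)·4 + (-0.4575)·2 = -3.8125.
u_2 = w_2 + 3.8125·e_1 = (-2.2558, -4.7442, 1.6744, 0.2558).
r_{22} = ‖u_2‖ = 5.5195.

r_{22} = 5.5195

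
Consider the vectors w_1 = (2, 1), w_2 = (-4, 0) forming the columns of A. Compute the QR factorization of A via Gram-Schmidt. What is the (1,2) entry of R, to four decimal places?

w_1 = (2, 1); ‖w_1‖ = 2.2361, so e_1 = (0.8944, 0.4472).
r_{12} = e_1·w_2 = -3.5777.

r_{12} = -3.5777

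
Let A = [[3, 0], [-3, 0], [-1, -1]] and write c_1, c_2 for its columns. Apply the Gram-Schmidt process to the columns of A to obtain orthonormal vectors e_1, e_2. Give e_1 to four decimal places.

e_1 = c_1/‖c_1‖ = (3, -3, -1)/4.3589 = (0.6882, -0.6882, -0.2294).

e_1 = (0.6882, -0.6882, -0.2294)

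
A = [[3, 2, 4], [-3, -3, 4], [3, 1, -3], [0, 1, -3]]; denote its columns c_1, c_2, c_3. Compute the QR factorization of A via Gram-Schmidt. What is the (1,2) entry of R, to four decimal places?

e_1 = c_1/‖c_1‖ = (3, -3, 3, 0)/5.1962 = (0.5774, -0.5774, 0.5774, 0.0000).
r_{12} = e_1·c_2 = 3.4641.

r_{12} = 3.4641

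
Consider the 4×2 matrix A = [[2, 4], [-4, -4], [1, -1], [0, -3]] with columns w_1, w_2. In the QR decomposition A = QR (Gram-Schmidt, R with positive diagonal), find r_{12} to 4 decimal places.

w_1 = (2, -4, 1, 0); ‖w_1‖ = 4.5826, so q_1 = (0.4364, -0.8729, 0.2182, 0.0000).
r_{12} = q_1·w_2 = 5.0190.

r_{12} = 5.0190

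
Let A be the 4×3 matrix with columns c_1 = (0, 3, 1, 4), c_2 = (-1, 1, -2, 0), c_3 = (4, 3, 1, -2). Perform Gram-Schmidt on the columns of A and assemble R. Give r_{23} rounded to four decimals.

r_{23} = -1.2602

e_1 = c_1/‖c_1‖ = (0, 3, 1, 4)/5.0990 = (0.0000, 0.5883, 0.1961, 0.7845).
r_{12} = e_1·c_2 = 0.1961.
u_2 = c_2 − 0.1961·e_1 = (-1.0000, 0.8846, -2.0385, -0.1538).
‖u_2‖ = 2.4416, so e_2 = (-0.4096, 0.3623, -0.8349, -0.0630).
r_{23} = e_2·c_3 = -1.2602.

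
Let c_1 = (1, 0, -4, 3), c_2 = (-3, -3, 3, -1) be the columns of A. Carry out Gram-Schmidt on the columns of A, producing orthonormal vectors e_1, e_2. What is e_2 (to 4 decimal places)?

c_1 = (1, 0, -4, 3); ‖c_1‖ = 5.0990, so e_1 = (0.1961, 0.0000, -0.7845, 0.5883).
e_1·c_2 = 0.1961·(-3) + 0.0000·(-3) + (-0.7845)·3 + 0.5883·(-1) = -3.5301.
u_2 = c_2 + 3.5301·e_1 = (-2.3077, -3.0000, 0.2308, 1.0769).
‖u_2‖ = 3.9419, so e_2 = (-0.5854, -0.7611, 0.0585, 0.2732).

e_2 = (-0.5854, -0.7611, 0.0585, 0.2732)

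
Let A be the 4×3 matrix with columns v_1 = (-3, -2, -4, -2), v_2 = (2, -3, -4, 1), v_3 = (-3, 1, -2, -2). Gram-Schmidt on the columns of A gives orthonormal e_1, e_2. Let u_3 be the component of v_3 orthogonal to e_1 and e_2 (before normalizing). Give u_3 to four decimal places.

e_1 = v_1/‖v_1‖ = (-3, -2, -4, -2)/5.7446 = (-0.5222, -0.3482, -0.6963, -0.3482).
r_{12} = e_1·v_2 = 2.4371.
u_2 = v_2 − 2.4371·e_1 = (3.2727, -2.1515, -2.3030, 1.8485).
‖u_2‖ = 4.9052, so e_2 = (0.6672, -0.4386, -0.4695, 0.3768).
r_{13} = e_1·v_3 = 3.3075; r_{23} = e_2·v_3 = -2.2549.
u_3 = v_3 − 3.3075·e_1 + 2.2549·e_2 = (0.2317, 1.1625, -0.7557, 0.0013).

u_3 = (0.2317, 1.1625, -0.7557, 0.0013)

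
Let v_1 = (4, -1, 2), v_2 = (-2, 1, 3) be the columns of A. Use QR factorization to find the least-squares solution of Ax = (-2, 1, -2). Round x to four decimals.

q_1 = v_1/‖v_1‖ = (4, -1, 2)/4.5826 = (0.8729, -0.2182, 0.4364).
r_{12} = q_1·v_2 = -0.6547.
u_2 = v_2 + 0.6547·q_1 = (-1.4286, 0.8571, 3.2857).
‖u_2‖ = 3.6839, so q_2 = (-0.3878, 0.2327, 0.8919).
Qᵀb = (-2.8368, -0.7756).
Back-substitute: x_2 = -0.7756/3.6839 = -0.2105.
x_1 = (-2.8368 + 0.6547·(-0.2105))/4.5826 = -0.6491.

x = (-0.6491, -0.2105)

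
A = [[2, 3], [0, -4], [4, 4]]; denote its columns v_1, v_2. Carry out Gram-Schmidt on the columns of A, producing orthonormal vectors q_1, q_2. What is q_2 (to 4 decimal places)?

q_1 = v_1/‖v_1‖ = (2, 0, 4)/4.4721 = (0.4472, 0.0000, 0.8944).
r_{12} = q_1·v_2 = 4.9193.
u_2 = v_2 − 4.9193·q_1 = (0.8000, -4.0000, -0.4000).
‖u_2‖ = 4.0988, so q_2 = (0.1952, -0.9759, -0.0976).

q_2 = (0.1952, -0.9759, -0.0976)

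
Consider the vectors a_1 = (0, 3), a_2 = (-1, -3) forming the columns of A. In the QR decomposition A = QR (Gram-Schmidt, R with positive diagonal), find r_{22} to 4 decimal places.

r_{22} = 1.0000

q_1 = a_1/‖a_1‖ = (0, 3)/3.0000 = (0.0000, 1.0000).
r_{12} = q_1·a_2 = -3.0000.
u_2 = a_2 + 3.0000·q_1 = (-1.0000, 0.0000).
r_{22} = ‖u_2‖ = 1.0000.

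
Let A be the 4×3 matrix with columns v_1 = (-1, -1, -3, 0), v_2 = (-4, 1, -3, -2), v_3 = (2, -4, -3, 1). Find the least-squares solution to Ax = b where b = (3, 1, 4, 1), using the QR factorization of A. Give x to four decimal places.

v_1 = (-1, -1, -3, 0); ‖v_1‖ = 3.3166, so q_1 = (-0.3015, -0.3015, -0.9045, 0.0000).
q_1·v_2 = (-0.3015)·(-4) + (-0.3015)·1 + (-0.9045)·(-3) + 0.0000·(-2) = 3.6181.
u_2 = v_2 − 3.6181·q_1 = (-2.9091, 2.0909, 0.2727, -2.0000).
‖u_2‖ = 4.1121, so q_2 = (-0.7075, 0.5085, 0.0663, -0.4864).
q_1·v_3 = (-0.3015)·2 + (-0.3015)·(-4) + (-0.9045)·(-3) + 0.0000·1 = 3.3166; q_2·v_3 = (-0.7075)·2 + 0.5085·(-4) + 0.0663·(-3) + (-0.4864)·1 = -4.1342.
u_3 = v_3 − 3.3166·q_1 + 4.1342·q_2 = (0.0753, -0.8978, 0.2742, -1.0108).
‖u_3‖ = 1.3815, so q_3 = (0.0545, -0.6499, 0.1985, -0.7316).
Qᵀb = (-4.8242, -1.8350, -0.4242).
Back-substitute: x_3 = -0.4242/1.3815 = -0.3070.
x_2 = (-1.8350 + 4.1342·(-0.3070))/4.1121 = -0.7549.
x_1 = (-4.8242 − 3.6181·(-0.7549) − 3.3166·(-0.3070))/3.3166 = -0.3239.

x = (-0.3239, -0.7549, -0.3070)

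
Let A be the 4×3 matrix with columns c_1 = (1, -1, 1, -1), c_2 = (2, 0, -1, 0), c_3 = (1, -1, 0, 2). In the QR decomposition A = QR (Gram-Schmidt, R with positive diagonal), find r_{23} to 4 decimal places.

r_{23} = 0.9177

c_1 = (1, -1, 1, -1); ‖c_1‖ = 2.0000, so e_1 = (0.5000, -0.5000, 0.5000, -0.5000).
e_1·c_2 = 0.5000·2 + (-0.5000)·0 + 0.5000·(-1) + (-0.5000)·0 = 0.5000.
u_2 = c_2 − 0.5000·e_1 = (1.7500, 0.2500, -1.2500, 0.2500).
‖u_2‖ = 2.1794, so e_2 = (0.8030, 0.1147, -0.5735, 0.1147).
r_{23} = e_2·c_3 = 0.9177.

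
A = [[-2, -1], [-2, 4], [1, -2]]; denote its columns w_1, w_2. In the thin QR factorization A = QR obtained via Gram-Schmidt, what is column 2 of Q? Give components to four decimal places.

e_2 = (-0.7454, 0.5963, -0.2981)

w_1 = (-2, -2, 1); ‖w_1‖ = 3.0000, so e_1 = (-0.6667, -0.6667, 0.3333).
e_1·w_2 = (-0.6667)·(-1) + (-0.6667)·4 + 0.3333·(-2) = -2.6667.
u_2 = w_2 + 2.6667·e_1 = (-2.7778, 2.2222, -1.1111).
‖u_2‖ = 3.7268, so e_2 = (-0.7454, 0.5963, -0.2981).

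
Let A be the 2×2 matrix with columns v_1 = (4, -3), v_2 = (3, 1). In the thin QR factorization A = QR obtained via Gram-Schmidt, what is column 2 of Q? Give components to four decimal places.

q_2 = (0.6000, 0.8000)

v_1 = (4, -3); ‖v_1‖ = 5.0000, so q_1 = (0.8000, -0.6000).
q_1·v_2 = 0.8000·3 + (-0.6000)·1 = 1.8000.
u_2 = v_2 − 1.8000·q_1 = (1.5600, 2.0800).
‖u_2‖ = 2.6000, so q_2 = (0.6000, 0.8000).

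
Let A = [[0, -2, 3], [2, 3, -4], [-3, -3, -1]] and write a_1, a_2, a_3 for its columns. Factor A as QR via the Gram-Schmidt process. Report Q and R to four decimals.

a_1 = (0, 2, -3); ‖a_1‖ = 3.6056, so q_1 = (0.0000, 0.5547, -0.8321).
q_1·a_2 = 0.0000·(-2) + 0.5547·3 + (-0.8321)·(-3) = 4.1603.
u_2 = a_2 − 4.1603·q_1 = (-2.0000, 0.6923, 0.4615).
‖u_2‖ = 2.1662, so q_2 = (-0.9233, 0.3196, 0.2131).
q_1·a_3 = 0.0000·3 + 0.5547·(-4) + (-0.8321)·(-1) = -1.3868; q_2·a_3 = (-0.9233)·3 + 0.3196·(-4) + 0.2131·(-1) = -4.2613.
u_3 = a_3 + 1.3868·q_1 + 4.2613·q_2 = (-0.9344, -1.8689, -1.2459).
‖u_3‖ = 2.4327, so q_3 = (-0.3841, -0.7682, -0.5121).

Q = [[0.0000, -0.9233, -0.3841], [0.5547, 0.3196, -0.7682], [-0.8321, 0.2131, -0.5121]], R = [[3.6056, 4.1603, -1.3868], [0.0000, 2.1662, -4.2613], [0.0000, 0.0000, 2.4327]]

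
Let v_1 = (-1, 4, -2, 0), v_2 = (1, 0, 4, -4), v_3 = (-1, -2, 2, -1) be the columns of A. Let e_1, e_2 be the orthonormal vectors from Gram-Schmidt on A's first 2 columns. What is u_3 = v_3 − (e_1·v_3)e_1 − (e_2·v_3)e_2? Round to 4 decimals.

u_3 = (-1.6471, -0.2745, 0.2745, -0.1373)

e_1 = v_1/‖v_1‖ = (-1, 4, -2, 0)/4.5826 = (-0.2182, 0.8729, -0.4364, 0.0000).
r_{12} = e_1·v_2 = -1.9640.
u_2 = v_2 + 1.9640·e_1 = (0.5714, 1.7143, 3.1429, -4.0000).
‖u_2‖ = 5.3984, so e_2 = (0.1059, 0.3176, 0.5822, -0.7410).
r_{13} = e_1·v_3 = -2.4004; r_{23} = e_2·v_3 = 1.1644.
u_3 = v_3 + 2.4004·e_1 − 1.1644·e_2 = (-1.6471, -0.2745, 0.2745, -0.1373).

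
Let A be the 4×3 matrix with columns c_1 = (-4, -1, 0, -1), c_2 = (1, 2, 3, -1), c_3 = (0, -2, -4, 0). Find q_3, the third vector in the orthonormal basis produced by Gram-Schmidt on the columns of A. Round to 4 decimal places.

c_1 = (-4, -1, 0, -1); ‖c_1‖ = 4.2426, so q_1 = (-0.9428, -0.2357, 0.0000, -0.2357).
q_1·c_2 = (-0.9428)·1 + (-0.2357)·2 + 0.0000·3 + (-0.2357)·(-1) = -1.1785.
u_2 = c_2 + 1.1785·q_1 = (-0.1111, 1.7222, 3.0000, -1.2778).
‖u_2‖ = 3.6893, so q_2 = (-0.0301, 0.4668, 0.8132, -0.3463).
q_1·c_3 = (-0.9428)·0 + (-0.2357)·(-2) + 0.0000·(-4) + (-0.2357)·0 = 0.4714; q_2·c_3 = (-0.0301)·0 + 0.4668·(-2) + 0.8132·(-4) + (-0.3463)·0 = -4.1863.
u_3 = c_3 − 0.4714·q_1 + 4.1863·q_2 = (0.3184, 0.0653, -0.5959, -1.3388).
‖u_3‖ = 1.5010, so q_3 = (0.2121, 0.0435, -0.3970, -0.8919).

q_3 = (0.2121, 0.0435, -0.3970, -0.8919)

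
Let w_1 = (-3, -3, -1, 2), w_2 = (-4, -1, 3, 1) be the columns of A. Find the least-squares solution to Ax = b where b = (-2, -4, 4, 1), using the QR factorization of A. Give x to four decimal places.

x = (0.1929, 0.8259)

w_1 = (-3, -3, -1, 2); ‖w_1‖ = 4.7958, so e_1 = (-0.6255, -0.6255, -0.2085, 0.4170).
e_1·w_2 = (-0.6255)·(-4) + (-0.6255)·(-1) + (-0.2085)·3 + 0.4170·1 = 2.9192.
u_2 = w_2 − 2.9192·e_1 = (-2.1739, 0.8261, 3.6087, -0.2174).
‖u_2‖ = 4.2986, so e_2 = (-0.5057, 0.1922, 0.8395, -0.0506).
Qᵀb = (3.3362, 3.5502).
Back-substitute: x_2 = 3.5502/4.2986 = 0.8259.
x_1 = (3.3362 − 2.9192·0.8259)/4.7958 = 0.1929.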